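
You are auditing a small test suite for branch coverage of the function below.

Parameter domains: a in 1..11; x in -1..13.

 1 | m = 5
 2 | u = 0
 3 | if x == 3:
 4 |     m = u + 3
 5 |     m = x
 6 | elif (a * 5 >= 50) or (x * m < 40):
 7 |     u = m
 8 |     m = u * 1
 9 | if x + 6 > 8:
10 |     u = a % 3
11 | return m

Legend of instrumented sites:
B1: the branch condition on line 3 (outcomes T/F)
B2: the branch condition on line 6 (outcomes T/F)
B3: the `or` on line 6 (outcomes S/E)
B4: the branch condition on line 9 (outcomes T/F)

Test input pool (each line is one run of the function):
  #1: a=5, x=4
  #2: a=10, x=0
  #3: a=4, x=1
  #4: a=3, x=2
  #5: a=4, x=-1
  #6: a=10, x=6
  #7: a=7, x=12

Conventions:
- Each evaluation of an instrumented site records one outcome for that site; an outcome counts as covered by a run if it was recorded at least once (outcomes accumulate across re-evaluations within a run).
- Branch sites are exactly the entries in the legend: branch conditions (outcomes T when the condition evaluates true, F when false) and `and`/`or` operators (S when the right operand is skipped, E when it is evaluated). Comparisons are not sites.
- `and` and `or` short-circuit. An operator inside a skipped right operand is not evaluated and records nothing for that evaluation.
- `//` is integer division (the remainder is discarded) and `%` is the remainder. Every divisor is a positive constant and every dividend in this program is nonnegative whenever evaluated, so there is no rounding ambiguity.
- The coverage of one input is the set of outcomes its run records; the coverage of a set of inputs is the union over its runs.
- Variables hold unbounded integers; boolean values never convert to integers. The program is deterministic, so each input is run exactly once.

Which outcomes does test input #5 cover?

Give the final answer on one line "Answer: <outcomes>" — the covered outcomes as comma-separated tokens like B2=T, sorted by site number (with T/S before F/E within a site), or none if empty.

Simulating input #5 (a=4, x=-1) step by step:
  B1->F, B3->E, B2->T, B4->F
collecting distinct outcomes: B1=F, B2=T, B3=E, B4=F

Answer: B1=F, B2=T, B3=E, B4=F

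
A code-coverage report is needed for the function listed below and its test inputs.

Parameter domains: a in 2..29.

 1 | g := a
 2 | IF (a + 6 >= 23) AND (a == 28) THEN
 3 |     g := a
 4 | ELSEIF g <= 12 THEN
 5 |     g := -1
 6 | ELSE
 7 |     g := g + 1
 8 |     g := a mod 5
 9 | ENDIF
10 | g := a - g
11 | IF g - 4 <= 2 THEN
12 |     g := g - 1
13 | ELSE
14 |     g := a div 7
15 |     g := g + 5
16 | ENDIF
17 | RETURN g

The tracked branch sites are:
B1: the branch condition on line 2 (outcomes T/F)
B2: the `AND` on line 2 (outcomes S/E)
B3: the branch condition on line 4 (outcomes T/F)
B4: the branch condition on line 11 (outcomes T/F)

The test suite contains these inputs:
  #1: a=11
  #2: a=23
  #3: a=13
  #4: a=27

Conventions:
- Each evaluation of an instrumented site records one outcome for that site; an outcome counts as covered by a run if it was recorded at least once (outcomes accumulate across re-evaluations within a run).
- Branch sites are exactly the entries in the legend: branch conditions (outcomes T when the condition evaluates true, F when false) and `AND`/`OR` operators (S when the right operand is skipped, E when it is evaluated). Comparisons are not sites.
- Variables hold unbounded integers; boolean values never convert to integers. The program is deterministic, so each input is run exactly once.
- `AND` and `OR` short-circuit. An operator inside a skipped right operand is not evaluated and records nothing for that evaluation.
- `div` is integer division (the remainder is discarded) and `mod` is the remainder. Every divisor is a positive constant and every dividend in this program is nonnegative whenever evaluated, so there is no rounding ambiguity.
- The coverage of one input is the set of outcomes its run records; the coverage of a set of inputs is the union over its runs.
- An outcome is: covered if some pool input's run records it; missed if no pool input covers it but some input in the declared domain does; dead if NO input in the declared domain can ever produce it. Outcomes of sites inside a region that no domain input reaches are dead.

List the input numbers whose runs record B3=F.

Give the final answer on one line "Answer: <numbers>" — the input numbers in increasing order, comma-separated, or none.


input #1 (a=11): does not record B3=F
input #2 (a=23): records B3=F
input #3 (a=13): records B3=F
input #4 (a=27): records B3=F
Answer: 2, 3, 4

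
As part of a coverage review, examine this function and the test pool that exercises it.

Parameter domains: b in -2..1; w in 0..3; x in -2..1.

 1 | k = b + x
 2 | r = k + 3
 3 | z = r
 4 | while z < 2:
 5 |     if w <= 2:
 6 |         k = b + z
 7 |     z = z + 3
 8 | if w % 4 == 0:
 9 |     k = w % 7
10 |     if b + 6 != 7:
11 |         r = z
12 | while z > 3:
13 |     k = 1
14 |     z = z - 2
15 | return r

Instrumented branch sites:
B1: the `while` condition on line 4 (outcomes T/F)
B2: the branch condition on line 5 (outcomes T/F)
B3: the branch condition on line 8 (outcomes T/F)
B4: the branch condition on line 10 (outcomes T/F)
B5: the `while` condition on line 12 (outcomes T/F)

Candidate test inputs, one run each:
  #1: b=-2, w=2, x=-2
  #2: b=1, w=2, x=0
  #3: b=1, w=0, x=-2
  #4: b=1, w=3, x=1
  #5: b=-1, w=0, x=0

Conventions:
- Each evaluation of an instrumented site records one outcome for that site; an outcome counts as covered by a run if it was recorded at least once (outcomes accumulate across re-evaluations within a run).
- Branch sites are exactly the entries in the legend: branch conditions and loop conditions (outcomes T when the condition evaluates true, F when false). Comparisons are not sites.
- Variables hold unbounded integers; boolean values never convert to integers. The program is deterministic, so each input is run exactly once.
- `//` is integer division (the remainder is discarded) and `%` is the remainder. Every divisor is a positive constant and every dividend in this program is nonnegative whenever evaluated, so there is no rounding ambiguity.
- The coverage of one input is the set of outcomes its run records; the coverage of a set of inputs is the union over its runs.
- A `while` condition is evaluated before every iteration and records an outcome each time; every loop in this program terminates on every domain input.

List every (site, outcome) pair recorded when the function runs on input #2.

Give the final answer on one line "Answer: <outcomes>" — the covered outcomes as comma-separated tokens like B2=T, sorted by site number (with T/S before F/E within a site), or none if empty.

Running input #2 (b=1, w=2, x=0), event by event:
  B1->F, B3->F, B5->T, B5->F
collecting distinct outcomes: B1=F, B3=F, B5=T, B5=F

Answer: B1=F, B3=F, B5=T, B5=F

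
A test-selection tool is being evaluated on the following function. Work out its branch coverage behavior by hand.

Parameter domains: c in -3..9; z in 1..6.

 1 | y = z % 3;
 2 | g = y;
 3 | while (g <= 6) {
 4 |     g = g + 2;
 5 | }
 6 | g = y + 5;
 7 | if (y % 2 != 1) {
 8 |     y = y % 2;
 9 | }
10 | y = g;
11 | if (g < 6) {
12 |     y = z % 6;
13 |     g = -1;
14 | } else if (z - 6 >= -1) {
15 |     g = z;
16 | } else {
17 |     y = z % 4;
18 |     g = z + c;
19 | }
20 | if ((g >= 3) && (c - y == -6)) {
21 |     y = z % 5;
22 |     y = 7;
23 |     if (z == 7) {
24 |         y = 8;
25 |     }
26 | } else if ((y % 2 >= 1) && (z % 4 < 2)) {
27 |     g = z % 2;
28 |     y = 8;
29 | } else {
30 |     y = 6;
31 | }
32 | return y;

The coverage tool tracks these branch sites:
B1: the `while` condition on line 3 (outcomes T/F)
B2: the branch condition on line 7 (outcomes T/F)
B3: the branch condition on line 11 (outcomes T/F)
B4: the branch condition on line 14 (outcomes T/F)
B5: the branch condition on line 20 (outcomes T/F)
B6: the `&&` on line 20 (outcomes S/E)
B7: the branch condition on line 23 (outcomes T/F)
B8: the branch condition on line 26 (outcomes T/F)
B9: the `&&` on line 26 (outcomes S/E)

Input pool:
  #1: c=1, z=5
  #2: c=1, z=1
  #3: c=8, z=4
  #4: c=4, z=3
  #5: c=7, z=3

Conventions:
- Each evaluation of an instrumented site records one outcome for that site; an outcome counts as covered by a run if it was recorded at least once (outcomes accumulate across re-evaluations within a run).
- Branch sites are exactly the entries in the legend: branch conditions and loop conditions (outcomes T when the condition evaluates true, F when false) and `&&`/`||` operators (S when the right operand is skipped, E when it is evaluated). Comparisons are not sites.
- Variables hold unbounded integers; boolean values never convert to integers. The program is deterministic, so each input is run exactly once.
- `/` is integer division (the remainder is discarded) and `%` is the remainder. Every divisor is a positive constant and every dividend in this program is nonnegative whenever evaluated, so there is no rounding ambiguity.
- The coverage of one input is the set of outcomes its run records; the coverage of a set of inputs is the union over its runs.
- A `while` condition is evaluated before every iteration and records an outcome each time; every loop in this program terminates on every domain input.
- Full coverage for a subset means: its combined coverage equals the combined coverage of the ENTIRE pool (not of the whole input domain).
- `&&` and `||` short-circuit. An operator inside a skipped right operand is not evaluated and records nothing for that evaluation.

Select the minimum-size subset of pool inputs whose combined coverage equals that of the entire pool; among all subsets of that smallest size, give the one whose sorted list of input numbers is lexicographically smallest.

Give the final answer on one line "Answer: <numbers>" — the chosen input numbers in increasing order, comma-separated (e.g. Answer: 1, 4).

input #1 (c=1, z=5): events B1->T, B1->T, B1->T, B1->F, B2->T, B3->F, B4->T, B6->E, B5->T, B7->F; covers B1=T, B1=F, B2=T, B3=F, B4=T, B5=T, B6=E, B7=F
input #2 (c=1, z=1): events B1->T, B1->T, B1->T, B1->F, B2->F, B3->F, B4->F, B6->S, B5->F, B9->E, B8->T; covers B1=T, B1=F, B2=F, B3=F, B4=F, B5=F, B6=S, B8=T, B9=E
input #3 (c=8, z=4): events B1->T, B1->T, B1->T, B1->F, B2->F, B3->F, B4->F, B6->E, B5->F, B9->S, B8->F; covers B1=T, B1=F, B2=F, B3=F, B4=F, B5=F, B6=E, B8=F, B9=S
input #4 (c=4, z=3): events B1->T, B1->T, B1->T, B1->T, B1->F, B2->T, B3->T, B6->S, B5->F, B9->E, B8->F; covers B1=T, B1=F, B2=T, B3=T, B5=F, B6=S, B8=F, B9=E
input #5 (c=7, z=3): events B1->T, B1->T, B1->T, B1->T, B1->F, B2->T, B3->T, B6->S, B5->F, B9->E, B8->F; covers B1=T, B1=F, B2=T, B3=T, B5=F, B6=S, B8=F, B9=E
union over all inputs: B1=T, B1=F, B2=T, B2=F, B3=T, B3=F, B4=T, B4=F, B5=T, B5=F, B6=S, B6=E, B7=F, B8=T, B8=F, B9=S, B9=E (17 outcomes)
every size-1 subset falls short of the 17 outcomes (best: 9/17)
every size-2 subset falls short of the 17 outcomes (best: 14/17)
every size-3 subset falls short of the 17 outcomes (best: 16/17)
at size 4, {1, 2, 3, 4} reaches all 17 outcomes; every lexicographically earlier size-4 subset fails

Answer: 1, 2, 3, 4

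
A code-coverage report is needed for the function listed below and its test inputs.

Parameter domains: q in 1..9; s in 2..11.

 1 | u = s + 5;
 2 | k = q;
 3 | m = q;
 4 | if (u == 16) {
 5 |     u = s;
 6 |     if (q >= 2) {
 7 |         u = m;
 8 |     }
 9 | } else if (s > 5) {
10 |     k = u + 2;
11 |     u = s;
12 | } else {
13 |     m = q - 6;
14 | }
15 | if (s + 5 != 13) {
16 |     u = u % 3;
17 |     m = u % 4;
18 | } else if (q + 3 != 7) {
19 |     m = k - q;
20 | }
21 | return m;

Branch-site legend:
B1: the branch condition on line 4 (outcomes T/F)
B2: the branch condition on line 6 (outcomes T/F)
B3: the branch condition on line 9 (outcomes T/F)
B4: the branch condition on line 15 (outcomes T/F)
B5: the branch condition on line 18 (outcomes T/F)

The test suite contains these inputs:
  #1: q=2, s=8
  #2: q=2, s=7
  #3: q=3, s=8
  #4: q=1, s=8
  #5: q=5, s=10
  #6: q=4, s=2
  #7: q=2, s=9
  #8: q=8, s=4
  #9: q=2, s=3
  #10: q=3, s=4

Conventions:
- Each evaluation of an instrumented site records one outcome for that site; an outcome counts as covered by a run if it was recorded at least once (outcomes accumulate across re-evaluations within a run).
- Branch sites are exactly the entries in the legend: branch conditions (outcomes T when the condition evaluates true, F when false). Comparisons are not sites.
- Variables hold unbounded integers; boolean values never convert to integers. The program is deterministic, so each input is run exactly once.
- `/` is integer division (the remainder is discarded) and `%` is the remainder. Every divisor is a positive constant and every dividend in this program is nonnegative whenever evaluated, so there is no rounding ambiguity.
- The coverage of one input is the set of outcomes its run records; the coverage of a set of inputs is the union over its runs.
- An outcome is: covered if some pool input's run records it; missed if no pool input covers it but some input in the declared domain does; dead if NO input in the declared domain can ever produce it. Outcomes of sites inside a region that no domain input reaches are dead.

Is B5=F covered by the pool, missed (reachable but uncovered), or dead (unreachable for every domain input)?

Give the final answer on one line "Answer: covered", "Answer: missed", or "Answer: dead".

no pool input records B5=F
but domain input (q=4, s=8) does record it -> reachable, so missed

Answer: missed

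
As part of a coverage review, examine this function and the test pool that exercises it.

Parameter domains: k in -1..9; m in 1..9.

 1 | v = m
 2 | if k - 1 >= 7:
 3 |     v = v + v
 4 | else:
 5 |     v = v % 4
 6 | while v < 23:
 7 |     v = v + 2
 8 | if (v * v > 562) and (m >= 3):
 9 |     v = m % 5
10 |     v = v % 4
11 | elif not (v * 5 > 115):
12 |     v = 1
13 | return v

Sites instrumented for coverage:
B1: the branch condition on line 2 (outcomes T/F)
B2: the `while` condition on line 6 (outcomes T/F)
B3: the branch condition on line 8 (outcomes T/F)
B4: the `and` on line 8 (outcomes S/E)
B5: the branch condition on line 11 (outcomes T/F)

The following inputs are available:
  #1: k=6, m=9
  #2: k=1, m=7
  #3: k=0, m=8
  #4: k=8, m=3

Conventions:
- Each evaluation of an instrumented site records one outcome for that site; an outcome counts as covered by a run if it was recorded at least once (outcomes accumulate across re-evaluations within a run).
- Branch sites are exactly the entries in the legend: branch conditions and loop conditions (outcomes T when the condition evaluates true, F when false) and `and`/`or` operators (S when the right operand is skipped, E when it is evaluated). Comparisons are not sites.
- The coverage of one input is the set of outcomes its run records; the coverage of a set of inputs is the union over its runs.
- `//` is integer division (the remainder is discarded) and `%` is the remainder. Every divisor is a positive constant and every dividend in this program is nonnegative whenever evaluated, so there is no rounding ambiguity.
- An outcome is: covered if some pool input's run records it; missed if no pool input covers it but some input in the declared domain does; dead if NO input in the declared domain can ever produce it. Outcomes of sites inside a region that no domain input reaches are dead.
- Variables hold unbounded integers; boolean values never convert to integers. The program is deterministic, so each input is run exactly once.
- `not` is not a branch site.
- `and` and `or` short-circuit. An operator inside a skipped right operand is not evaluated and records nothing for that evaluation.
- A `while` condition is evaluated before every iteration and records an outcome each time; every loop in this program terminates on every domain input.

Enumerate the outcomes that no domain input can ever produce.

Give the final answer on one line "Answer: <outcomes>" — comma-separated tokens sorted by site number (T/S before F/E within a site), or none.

exhaustive pass over the 99-input domain:
  reachable outcomes have witnesses, e.g. B1=T (e.g. k=8, m=1), B1=F (e.g. k=-1, m=1), B2=T (e.g. k=-1, m=1), B2=F (e.g. k=-1, m=1)

Answer: none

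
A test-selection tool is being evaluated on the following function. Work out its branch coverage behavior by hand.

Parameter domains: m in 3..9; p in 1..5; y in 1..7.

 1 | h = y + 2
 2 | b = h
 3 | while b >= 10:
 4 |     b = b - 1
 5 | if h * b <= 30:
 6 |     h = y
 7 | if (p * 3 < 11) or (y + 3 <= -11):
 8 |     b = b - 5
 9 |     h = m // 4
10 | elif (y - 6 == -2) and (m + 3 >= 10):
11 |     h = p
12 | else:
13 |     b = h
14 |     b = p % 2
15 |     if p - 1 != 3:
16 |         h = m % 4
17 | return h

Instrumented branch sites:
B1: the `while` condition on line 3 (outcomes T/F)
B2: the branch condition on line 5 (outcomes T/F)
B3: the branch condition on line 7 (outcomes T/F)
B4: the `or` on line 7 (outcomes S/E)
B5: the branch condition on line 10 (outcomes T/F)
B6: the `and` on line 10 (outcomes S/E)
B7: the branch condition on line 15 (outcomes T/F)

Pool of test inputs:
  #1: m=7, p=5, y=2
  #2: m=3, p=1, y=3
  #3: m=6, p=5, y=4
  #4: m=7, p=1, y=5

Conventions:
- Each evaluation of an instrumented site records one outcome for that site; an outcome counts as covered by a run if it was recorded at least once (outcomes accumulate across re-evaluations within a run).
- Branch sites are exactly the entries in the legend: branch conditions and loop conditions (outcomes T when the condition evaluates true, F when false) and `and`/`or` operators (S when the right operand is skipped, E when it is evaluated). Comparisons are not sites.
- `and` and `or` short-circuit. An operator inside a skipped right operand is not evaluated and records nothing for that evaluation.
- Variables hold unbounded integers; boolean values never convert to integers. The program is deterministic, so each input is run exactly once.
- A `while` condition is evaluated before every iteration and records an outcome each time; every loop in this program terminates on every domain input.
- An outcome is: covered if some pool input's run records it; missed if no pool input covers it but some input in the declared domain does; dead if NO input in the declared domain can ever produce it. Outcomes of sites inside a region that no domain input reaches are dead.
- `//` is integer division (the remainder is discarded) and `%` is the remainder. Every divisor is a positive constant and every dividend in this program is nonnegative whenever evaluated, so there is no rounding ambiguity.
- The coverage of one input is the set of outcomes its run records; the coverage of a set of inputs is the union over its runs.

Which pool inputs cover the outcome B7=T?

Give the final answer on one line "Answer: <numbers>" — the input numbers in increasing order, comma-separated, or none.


input #1 (m=7, p=5, y=2): hits B7=T
input #2 (m=3, p=1, y=3): never hits B7=T
input #3 (m=6, p=5, y=4): hits B7=T
input #4 (m=7, p=1, y=5): never hits B7=T
Answer: 1, 3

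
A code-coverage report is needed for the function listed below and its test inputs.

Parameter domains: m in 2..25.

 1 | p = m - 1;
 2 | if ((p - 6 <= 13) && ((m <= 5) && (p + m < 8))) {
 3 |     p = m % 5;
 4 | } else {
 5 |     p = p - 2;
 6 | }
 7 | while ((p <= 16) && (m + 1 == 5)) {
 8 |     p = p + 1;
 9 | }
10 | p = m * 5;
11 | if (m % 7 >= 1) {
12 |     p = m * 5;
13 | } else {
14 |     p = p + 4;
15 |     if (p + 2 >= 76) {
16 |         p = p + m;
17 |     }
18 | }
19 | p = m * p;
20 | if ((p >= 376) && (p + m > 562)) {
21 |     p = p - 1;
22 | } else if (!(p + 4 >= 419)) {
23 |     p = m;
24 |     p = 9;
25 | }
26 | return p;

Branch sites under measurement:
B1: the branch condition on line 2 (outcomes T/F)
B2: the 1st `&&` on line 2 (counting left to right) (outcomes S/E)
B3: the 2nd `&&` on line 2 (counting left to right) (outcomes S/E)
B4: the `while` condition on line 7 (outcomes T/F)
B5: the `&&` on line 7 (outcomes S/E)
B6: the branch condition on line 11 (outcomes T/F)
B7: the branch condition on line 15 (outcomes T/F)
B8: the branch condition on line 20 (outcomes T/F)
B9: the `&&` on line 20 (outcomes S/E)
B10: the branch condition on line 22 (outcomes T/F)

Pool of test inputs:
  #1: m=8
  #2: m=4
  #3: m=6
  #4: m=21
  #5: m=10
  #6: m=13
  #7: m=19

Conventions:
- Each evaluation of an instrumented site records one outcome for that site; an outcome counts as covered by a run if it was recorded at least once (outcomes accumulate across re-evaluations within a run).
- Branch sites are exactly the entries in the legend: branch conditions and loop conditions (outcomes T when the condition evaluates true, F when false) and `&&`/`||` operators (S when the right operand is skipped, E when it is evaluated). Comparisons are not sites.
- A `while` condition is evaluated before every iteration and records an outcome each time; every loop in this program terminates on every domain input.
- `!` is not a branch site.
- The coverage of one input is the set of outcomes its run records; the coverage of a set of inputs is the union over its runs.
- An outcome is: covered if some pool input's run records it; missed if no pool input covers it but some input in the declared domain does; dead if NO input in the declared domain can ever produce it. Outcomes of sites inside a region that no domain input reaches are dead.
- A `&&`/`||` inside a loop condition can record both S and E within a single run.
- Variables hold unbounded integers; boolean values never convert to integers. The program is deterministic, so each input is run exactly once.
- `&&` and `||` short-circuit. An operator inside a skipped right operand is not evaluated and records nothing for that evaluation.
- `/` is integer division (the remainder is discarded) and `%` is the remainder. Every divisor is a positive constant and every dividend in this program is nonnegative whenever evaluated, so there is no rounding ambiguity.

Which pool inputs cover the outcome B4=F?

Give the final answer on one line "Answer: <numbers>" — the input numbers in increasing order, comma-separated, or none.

input #1 (m=8): hits B4=F
input #2 (m=4): hits B4=F
input #3 (m=6): hits B4=F
input #4 (m=21): hits B4=F
input #5 (m=10): hits B4=F
input #6 (m=13): hits B4=F
input #7 (m=19): hits B4=F

Answer: 1, 2, 3, 4, 5, 6, 7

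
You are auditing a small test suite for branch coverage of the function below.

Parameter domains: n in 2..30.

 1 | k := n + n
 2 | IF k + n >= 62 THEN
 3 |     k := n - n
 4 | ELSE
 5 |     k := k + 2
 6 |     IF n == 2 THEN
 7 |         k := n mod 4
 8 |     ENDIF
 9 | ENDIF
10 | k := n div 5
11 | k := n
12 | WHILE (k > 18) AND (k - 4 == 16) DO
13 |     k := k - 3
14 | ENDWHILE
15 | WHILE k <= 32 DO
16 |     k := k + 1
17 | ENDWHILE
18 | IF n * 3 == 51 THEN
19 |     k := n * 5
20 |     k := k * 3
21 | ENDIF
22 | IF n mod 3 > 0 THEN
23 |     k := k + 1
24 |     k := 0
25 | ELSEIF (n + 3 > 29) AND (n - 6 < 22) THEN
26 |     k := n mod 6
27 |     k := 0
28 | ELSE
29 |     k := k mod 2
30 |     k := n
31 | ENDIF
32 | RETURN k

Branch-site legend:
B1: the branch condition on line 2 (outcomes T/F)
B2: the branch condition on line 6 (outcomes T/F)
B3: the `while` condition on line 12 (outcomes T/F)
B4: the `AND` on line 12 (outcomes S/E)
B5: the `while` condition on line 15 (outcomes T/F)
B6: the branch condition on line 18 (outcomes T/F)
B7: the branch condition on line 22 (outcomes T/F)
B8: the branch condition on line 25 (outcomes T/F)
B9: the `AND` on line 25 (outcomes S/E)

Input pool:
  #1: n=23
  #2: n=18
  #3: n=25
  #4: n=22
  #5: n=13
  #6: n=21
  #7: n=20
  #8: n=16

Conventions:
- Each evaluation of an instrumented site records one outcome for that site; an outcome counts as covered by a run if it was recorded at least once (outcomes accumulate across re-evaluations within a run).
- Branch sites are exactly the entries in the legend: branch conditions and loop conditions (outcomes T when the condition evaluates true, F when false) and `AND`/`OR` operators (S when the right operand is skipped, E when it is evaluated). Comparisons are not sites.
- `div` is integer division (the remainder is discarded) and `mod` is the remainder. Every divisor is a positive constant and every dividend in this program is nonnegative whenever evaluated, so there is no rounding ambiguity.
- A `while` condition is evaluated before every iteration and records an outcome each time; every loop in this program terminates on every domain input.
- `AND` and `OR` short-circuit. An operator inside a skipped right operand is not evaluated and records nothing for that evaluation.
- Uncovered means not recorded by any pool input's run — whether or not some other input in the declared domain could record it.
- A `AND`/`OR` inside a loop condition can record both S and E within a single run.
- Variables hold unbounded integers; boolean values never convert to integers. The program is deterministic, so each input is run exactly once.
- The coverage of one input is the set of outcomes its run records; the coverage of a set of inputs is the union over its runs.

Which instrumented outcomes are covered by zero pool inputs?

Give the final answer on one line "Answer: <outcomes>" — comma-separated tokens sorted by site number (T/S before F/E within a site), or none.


#1 (n=23) -> B1->T, B4->E, B3->F, B5->T, B5->T, B5->T, B5->T, B5->T, B5->T, B5->T, B5->T, B5->T, B5->T, B5->F, ...; covered: B1=T, B3=F, B4=E, B5=T, B5=F, B6=F, B7=T
#2 (n=18) -> B1->F, B2->F, B4->S, B3->F, B5->T, B5->T, B5->T, B5->T, B5->T, B5->T, B5->T, B5->T, B5->T, B5->T, ...; covered: B1=F, B2=F, B3=F, B4=S, B5=T, B5=F, B6=F, B7=F, B8=F, B9=S
#3 (n=25) -> B1->T, B4->E, B3->F, B5->T, B5->T, B5->T, B5->T, B5->T, B5->T, B5->T, B5->T, B5->F, B6->F, B7->T; covered: B1=T, B3=F, B4=E, B5=T, B5=F, B6=F, B7=T
#4 (n=22) -> B1->T, B4->E, B3->F, B5->T, B5->T, B5->T, B5->T, B5->T, B5->T, B5->T, B5->T, B5->T, B5->T, B5->T, ...; covered: B1=T, B3=F, B4=E, B5=T, B5=F, B6=F, B7=T
#5 (n=13) -> B1->F, B2->F, B4->S, B3->F, B5->T, B5->T, B5->T, B5->T, B5->T, B5->T, B5->T, B5->T, B5->T, B5->T, ...; covered: B1=F, B2=F, B3=F, B4=S, B5=T, B5=F, B6=F, B7=T
#6 (n=21) -> B1->T, B4->E, B3->F, B5->T, B5->T, B5->T, B5->T, B5->T, B5->T, B5->T, B5->T, B5->T, B5->T, B5->T, ...; covered: B1=T, B3=F, B4=E, B5=T, B5=F, B6=F, B7=F, B8=F, B9=S
#7 (n=20) -> B1->F, B2->F, B4->E, B3->T, B4->S, B3->F, B5->T, B5->T, B5->T, B5->T, B5->T, B5->T, B5->T, B5->T, ...; covered: B1=F, B2=F, B3=T, B3=F, B4=S, B4=E, B5=T, B5=F, B6=F, B7=T
#8 (n=16) -> B1->F, B2->F, B4->S, B3->F, B5->T, B5->T, B5->T, B5->T, B5->T, B5->T, B5->T, B5->T, B5->T, B5->T, ...; covered: B1=F, B2=F, B3=F, B4=S, B5=T, B5=F, B6=F, B7=T
union over the pool: B1=T, B1=F, B2=F, B3=T, B3=F, B4=S, B4=E, B5=T, B5=F, B6=F, B7=T, B7=F, B8=F, B9=S
uncovered (4 of 18): B2=T, B6=T, B8=T, B9=E
Answer: B2=T, B6=T, B8=T, B9=E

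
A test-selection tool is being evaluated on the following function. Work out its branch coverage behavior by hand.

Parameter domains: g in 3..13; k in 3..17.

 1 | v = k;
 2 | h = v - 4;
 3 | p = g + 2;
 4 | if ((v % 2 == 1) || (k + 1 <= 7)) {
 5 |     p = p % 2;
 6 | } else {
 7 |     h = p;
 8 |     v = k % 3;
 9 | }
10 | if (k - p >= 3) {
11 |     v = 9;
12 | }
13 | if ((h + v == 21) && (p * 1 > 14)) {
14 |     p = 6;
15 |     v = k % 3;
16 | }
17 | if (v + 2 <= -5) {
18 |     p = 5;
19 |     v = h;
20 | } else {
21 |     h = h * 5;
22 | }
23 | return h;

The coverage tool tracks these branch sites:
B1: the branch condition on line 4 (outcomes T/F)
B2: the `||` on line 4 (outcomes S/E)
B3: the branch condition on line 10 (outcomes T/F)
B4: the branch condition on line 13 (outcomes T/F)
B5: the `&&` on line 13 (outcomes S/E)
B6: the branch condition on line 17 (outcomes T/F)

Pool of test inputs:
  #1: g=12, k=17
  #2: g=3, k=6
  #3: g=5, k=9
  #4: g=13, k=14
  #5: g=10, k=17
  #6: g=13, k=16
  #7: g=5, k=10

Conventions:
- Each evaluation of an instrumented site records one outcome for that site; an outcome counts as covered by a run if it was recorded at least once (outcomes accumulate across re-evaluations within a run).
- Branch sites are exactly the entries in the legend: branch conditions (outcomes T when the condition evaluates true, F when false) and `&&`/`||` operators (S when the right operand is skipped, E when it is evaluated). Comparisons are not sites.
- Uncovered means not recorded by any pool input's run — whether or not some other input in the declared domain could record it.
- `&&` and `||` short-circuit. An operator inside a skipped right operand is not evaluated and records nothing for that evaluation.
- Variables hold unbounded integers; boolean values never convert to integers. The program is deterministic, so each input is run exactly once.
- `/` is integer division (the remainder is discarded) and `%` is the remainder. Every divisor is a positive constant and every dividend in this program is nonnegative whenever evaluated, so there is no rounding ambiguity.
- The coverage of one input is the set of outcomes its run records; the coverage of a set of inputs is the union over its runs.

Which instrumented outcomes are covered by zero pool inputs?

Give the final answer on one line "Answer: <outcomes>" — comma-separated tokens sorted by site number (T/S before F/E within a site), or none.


input #1 (g=12, k=17): events B2->S, B1->T, B3->T, B5->S, B4->F, B6->F; covers B1=T, B2=S, B3=T, B4=F, B5=S, B6=F
input #2 (g=3, k=6): events B2->E, B1->T, B3->T, B5->S, B4->F, B6->F; covers B1=T, B2=E, B3=T, B4=F, B5=S, B6=F
input #3 (g=5, k=9): events B2->S, B1->T, B3->T, B5->S, B4->F, B6->F; covers B1=T, B2=S, B3=T, B4=F, B5=S, B6=F
input #4 (g=13, k=14): events B2->E, B1->F, B3->F, B5->S, B4->F, B6->F; covers B1=F, B2=E, B3=F, B4=F, B5=S, B6=F
input #5 (g=10, k=17): events B2->S, B1->T, B3->T, B5->S, B4->F, B6->F; covers B1=T, B2=S, B3=T, B4=F, B5=S, B6=F
input #6 (g=13, k=16): events B2->E, B1->F, B3->F, B5->S, B4->F, B6->F; covers B1=F, B2=E, B3=F, B4=F, B5=S, B6=F
input #7 (g=5, k=10): events B2->E, B1->F, B3->T, B5->S, B4->F, B6->F; covers B1=F, B2=E, B3=T, B4=F, B5=S, B6=F
union over the pool: B1=T, B1=F, B2=S, B2=E, B3=T, B3=F, B4=F, B5=S, B6=F
uncovered (3 of 12): B4=T, B5=E, B6=T
Answer: B4=T, B5=E, B6=T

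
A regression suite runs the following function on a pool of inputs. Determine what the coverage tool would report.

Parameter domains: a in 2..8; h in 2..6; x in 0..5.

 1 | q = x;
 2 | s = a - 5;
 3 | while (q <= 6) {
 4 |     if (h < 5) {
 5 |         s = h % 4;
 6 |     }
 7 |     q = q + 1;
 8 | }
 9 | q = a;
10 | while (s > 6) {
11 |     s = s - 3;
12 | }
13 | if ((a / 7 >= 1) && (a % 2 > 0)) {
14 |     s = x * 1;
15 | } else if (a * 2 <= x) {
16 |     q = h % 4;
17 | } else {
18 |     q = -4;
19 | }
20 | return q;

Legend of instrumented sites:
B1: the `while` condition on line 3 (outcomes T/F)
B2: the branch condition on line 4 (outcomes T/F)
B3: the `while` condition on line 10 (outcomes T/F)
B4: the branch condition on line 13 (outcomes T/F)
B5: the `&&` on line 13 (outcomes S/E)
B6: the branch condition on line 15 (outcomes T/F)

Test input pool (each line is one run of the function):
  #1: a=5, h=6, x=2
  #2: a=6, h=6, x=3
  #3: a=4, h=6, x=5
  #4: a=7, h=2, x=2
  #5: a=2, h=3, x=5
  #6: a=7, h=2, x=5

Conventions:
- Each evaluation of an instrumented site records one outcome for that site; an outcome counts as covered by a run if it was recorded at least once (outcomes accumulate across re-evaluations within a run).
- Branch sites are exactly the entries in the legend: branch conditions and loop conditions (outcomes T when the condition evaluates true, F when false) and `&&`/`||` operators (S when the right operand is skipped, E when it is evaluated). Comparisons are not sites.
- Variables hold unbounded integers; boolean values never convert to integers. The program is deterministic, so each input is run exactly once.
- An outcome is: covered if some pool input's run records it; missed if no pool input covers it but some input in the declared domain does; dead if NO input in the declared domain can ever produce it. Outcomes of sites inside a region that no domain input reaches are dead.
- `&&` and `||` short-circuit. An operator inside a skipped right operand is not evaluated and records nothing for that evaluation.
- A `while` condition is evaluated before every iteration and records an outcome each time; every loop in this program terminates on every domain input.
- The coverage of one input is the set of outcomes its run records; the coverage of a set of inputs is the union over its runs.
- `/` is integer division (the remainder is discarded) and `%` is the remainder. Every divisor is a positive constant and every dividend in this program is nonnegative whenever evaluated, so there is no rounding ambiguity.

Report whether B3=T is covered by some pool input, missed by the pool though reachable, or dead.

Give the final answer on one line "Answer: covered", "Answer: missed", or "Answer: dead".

no pool input records B3=T
checking all 210 inputs in the declared domain: B3=T is never recorded -> dead

Answer: dead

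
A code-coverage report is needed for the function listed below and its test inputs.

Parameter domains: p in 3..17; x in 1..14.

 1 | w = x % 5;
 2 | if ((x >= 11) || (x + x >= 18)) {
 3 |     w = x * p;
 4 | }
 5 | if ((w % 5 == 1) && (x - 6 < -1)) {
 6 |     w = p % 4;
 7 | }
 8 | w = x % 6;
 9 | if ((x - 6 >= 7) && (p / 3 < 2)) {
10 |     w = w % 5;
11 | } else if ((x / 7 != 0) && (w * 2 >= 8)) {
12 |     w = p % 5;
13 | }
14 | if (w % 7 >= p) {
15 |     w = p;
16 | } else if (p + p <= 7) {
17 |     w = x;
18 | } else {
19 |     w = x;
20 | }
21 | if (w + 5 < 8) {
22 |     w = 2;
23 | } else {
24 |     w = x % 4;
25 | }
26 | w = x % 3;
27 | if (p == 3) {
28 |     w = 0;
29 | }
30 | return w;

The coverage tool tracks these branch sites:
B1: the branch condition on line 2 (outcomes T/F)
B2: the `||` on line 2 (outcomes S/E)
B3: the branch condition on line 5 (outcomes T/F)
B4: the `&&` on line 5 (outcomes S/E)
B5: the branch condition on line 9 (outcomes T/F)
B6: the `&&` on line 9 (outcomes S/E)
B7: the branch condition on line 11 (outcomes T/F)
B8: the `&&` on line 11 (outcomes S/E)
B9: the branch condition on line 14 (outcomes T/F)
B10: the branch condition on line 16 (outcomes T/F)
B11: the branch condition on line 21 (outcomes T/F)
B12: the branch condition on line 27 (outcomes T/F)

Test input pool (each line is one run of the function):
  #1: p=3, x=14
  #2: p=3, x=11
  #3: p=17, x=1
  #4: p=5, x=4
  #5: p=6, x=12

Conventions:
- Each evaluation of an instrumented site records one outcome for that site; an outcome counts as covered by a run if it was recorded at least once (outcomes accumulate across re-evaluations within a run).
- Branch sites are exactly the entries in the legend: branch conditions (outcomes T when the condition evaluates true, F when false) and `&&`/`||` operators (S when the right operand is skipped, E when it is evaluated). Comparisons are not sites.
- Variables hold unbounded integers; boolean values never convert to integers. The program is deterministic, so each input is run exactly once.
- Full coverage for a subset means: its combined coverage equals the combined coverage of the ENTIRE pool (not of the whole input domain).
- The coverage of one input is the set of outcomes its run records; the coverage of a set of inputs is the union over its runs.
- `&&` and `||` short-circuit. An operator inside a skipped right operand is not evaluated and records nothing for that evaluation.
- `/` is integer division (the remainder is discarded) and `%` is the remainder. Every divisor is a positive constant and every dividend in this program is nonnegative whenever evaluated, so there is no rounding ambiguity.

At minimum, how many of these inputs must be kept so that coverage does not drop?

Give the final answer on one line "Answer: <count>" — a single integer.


#1 (p=3, x=14) -> B2->S, B1->T, B4->S, B3->F, B6->E, B5->T, B9->F, B10->T, B11->F, B12->T; covered: B1=T, B2=S, B3=F, B4=S, B5=T, B6=E, B9=F, B10=T, B11=F, B12=T
#2 (p=3, x=11) -> B2->S, B1->T, B4->S, B3->F, B6->S, B5->F, B8->E, B7->T, B9->T, B11->F, B12->T; covered: B1=T, B2=S, B3=F, B4=S, B5=F, B6=S, B7=T, B8=E, B9=T, B11=F, B12=T
#3 (p=17, x=1) -> B2->E, B1->F, B4->E, B3->T, B6->S, B5->F, B8->S, B7->F, B9->F, B10->F, B11->T, B12->F; covered: B1=F, B2=E, B3=T, B4=E, B5=F, B6=S, B7=F, B8=S, B9=F, B10=F, B11=T, B12=F
#4 (p=5, x=4) -> B2->E, B1->F, B4->S, B3->F, B6->S, B5->F, B8->S, B7->F, B9->F, B10->F, B11->F, B12->F; covered: B1=F, B2=E, B3=F, B4=S, B5=F, B6=S, B7=F, B8=S, B9=F, B10=F, B11=F, B12=F
#5 (p=6, x=12) -> B2->S, B1->T, B4->S, B3->F, B6->S, B5->F, B8->E, B7->F, B9->F, B10->F, B11->F, B12->F; covered: B1=T, B2=S, B3=F, B4=S, B5=F, B6=S, B7=F, B8=E, B9=F, B10=F, B11=F, B12=F
the full pool covers 24 outcomes: B1=T, B1=F, B2=S, B2=E, B3=T, B3=F, B4=S, B4=E, B5=T, B5=F, B6=S, B6=E, B7=T, B7=F, B8=S, B8=E, B9=T, B9=F, B10=T, B10=F, B11=T, B11=F, B12=T, B12=F
every size-1 subset falls short of the 24 outcomes (best: 12/24)
every size-2 subset falls short of the 24 outcomes (best: 21/24)
the canonical winner is {1, 2, 3}: size 3, full 24-outcome coverage, earliest index list among size-3 covers
Answer: 3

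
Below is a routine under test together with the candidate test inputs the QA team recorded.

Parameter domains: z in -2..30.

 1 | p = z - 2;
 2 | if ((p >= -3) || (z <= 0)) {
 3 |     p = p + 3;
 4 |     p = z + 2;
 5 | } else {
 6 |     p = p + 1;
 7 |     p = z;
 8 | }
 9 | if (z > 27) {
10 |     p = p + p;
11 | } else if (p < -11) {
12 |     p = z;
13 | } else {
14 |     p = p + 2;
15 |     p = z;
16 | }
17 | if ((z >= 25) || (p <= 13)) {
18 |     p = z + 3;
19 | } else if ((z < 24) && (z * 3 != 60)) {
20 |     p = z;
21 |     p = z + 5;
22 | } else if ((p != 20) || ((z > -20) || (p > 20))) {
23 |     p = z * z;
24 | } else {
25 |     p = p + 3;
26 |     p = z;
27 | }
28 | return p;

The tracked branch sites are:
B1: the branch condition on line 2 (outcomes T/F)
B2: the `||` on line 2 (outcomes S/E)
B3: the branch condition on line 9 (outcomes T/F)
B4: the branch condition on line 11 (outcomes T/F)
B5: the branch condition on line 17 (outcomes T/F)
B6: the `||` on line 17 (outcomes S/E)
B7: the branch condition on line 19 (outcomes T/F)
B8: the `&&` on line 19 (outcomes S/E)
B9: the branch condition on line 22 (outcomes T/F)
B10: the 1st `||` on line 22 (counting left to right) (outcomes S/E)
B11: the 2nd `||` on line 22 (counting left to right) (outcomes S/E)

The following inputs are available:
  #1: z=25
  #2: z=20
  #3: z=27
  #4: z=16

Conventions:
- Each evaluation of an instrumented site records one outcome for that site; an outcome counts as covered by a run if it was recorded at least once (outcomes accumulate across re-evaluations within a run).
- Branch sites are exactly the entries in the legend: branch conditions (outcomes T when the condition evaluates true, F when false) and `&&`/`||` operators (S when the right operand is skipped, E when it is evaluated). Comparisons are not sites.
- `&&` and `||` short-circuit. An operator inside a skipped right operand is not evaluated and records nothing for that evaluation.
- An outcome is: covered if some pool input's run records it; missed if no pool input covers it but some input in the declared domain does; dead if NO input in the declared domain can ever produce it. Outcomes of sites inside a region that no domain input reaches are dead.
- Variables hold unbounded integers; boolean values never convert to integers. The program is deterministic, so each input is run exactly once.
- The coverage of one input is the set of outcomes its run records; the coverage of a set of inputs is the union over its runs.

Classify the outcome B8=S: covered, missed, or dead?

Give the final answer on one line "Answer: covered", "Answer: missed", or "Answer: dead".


no pool input records B8=S
but domain input (z=24) does record it -> reachable, so missed
Answer: missed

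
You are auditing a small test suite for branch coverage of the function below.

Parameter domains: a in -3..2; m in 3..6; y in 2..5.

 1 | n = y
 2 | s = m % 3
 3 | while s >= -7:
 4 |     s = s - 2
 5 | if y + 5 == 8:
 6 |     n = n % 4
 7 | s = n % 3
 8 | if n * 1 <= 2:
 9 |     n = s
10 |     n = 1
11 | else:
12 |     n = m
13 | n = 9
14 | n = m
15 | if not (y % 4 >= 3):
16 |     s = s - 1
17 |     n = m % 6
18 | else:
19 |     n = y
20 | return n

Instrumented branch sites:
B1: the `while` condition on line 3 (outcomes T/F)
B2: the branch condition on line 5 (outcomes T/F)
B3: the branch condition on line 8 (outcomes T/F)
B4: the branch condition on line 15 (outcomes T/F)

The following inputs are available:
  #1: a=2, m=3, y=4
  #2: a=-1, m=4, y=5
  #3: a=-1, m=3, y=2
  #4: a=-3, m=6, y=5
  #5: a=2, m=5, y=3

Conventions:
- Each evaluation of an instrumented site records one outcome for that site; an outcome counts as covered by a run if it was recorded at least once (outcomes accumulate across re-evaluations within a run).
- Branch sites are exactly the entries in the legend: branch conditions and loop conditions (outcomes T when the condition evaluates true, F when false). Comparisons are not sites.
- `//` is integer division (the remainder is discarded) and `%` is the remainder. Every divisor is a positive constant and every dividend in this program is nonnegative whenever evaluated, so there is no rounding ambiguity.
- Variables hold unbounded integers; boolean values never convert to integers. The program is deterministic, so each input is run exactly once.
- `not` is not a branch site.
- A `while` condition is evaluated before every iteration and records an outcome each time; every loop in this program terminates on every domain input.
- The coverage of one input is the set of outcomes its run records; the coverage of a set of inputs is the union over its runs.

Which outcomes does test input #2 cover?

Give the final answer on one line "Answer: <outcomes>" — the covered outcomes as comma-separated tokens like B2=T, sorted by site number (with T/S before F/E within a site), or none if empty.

Simulating input #2 (a=-1, m=4, y=5) step by step:
  B1->T, B1->T, B1->T, B1->T, B1->T, B1->F, B2->F, B3->F, B4->T
deduplicating events, the covered set is: B1=T, B1=F, B2=F, B3=F, B4=T

Answer: B1=T, B1=F, B2=F, B3=F, B4=T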